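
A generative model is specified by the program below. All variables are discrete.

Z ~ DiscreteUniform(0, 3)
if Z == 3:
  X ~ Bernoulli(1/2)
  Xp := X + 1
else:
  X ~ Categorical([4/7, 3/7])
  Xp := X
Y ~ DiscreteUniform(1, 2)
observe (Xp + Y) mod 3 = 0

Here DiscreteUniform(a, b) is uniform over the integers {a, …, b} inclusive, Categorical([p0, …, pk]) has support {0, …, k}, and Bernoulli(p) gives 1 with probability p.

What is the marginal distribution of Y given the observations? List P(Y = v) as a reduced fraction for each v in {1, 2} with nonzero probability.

Enumerate traces; 5 have nonzero weight after conditioning:
  (Z=0, X=1, Y=2) weight 3/56
  (Z=1, X=1, Y=2) weight 3/56
  (Z=2, X=1, Y=2) weight 3/56
  (Z=3, X=0, Y=2) weight 1/16
  (Z=3, X=1, Y=1) weight 1/16
Group by Y:
  weight(Y=1) = 1/16
  weight(Y=2) = 25/112
Total weight = 1/16 + 25/112 = 2/7
P(Y=1 | obs) = 1/16 / 2/7 = 7/32
P(Y=2 | obs) = 25/112 / 2/7 = 25/32

P(Y=1) = 7/32, P(Y=2) = 25/32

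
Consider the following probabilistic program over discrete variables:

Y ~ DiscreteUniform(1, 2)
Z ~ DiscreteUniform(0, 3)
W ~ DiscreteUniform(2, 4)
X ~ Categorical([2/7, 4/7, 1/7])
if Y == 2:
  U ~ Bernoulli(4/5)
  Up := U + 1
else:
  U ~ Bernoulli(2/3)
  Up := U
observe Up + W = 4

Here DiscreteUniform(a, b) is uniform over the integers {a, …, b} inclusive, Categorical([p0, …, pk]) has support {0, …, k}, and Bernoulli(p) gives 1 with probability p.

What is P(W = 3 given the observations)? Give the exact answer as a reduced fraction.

Enumerate traces; 48 have nonzero weight after conditioning:
  (Y=1, Z=0, W=3, X=0, U=1) weight 1/126
  (Y=1, Z=0, W=3, X=1, U=1) weight 1/63
  (Y=1, Z=0, W=3, X=2, U=1) weight 1/252
  (Y=1, Z=0, W=4, X=0, U=0) weight 1/252
  (Y=1, Z=0, W=4, X=1, U=0) weight 1/126
  (Y=1, Z=0, W=4, X=2, U=0) weight 1/504
  (Y=1, Z=1, W=3, X=0, U=1) weight 1/126
  (Y=1, Z=1, W=3, X=1, U=1) weight 1/63
  (Y=2, Z=0, W=2, X=0, U=1) weight 1/105
  … 39 more
Group by W:
  weight(W=2) = 2/15
  weight(W=3) = 13/90
  weight(W=4) = 1/18
Total weight = 2/15 + 13/90 + 1/18 = 1/3
P(W=2 | obs) = 2/15 / 1/3 = 2/5
P(W=3 | obs) = 13/90 / 1/3 = 13/30
P(W=4 | obs) = 1/18 / 1/3 = 1/6

P(W = 3 | obs) = 13/30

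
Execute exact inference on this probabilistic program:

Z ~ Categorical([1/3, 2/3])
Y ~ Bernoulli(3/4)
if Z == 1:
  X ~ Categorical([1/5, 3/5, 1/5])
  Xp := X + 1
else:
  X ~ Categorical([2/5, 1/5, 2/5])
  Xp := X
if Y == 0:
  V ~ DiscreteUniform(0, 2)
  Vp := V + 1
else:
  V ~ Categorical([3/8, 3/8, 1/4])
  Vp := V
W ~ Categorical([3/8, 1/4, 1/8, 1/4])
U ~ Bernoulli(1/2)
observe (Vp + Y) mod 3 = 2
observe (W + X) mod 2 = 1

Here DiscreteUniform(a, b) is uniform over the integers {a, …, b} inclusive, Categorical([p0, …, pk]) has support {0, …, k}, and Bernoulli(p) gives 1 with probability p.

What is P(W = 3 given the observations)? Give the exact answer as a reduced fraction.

P(W = 3 | obs) = 4/15

Enumerate traces; 48 have nonzero weight after conditioning:
  (Z=0, Y=0, X=0, V=1, W=1, U=0) weight 1/720
  (Z=0, Y=0, X=0, V=1, W=1, U=1) weight 1/720
  (Z=0, Y=0, X=0, V=1, W=3, U=0) weight 1/720
  (Z=0, Y=0, X=0, V=1, W=3, U=1) weight 1/720
  (Z=0, Y=0, X=1, V=1, W=0, U=0) weight 1/960
  (Z=0, Y=0, X=1, V=1, W=0, U=1) weight 1/960
  (Z=0, Y=0, X=1, V=1, W=2, U=0) weight 1/2880
  (Z=0, Y=0, X=1, V=1, W=2, U=1) weight 1/2880
  … 40 more
Group by W:
  weight(W=0) = 49/768
  weight(W=1) = 7/144
  weight(W=2) = 49/2304
  weight(W=3) = 7/144
Total weight = 49/768 + 7/144 + 49/2304 + 7/144 = 35/192
P(W=0 | obs) = 49/768 / 35/192 = 7/20
P(W=1 | obs) = 7/144 / 35/192 = 4/15
P(W=2 | obs) = 49/2304 / 35/192 = 7/60
P(W=3 | obs) = 7/144 / 35/192 = 4/15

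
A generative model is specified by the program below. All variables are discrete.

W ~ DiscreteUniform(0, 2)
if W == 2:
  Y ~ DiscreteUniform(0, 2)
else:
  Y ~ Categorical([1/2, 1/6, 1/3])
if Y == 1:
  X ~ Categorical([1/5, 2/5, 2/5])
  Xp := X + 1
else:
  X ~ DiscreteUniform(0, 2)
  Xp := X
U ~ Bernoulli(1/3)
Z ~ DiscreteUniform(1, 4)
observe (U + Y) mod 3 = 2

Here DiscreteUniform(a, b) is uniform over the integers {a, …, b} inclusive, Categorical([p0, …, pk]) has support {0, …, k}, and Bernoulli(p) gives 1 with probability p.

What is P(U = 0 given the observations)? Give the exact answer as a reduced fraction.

Enumerate traces; 72 have nonzero weight after conditioning:
  (W=0, Y=1, X=0, U=1, Z=1) weight 1/1080
  (W=0, Y=1, X=0, U=1, Z=2) weight 1/1080
  (W=0, Y=1, X=0, U=1, Z=3) weight 1/1080
  (W=0, Y=1, X=0, U=1, Z=4) weight 1/1080
  (W=0, Y=1, X=1, U=1, Z=1) weight 1/540
  (W=0, Y=1, X=1, U=1, Z=2) weight 1/540
  (W=0, Y=1, X=1, U=1, Z=3) weight 1/540
  (W=0, Y=1, X=1, U=1, Z=4) weight 1/540
  (W=0, Y=2, X=0, U=0, Z=1) weight 1/162
  … 63 more
Group by U:
  weight(U=0) = 2/9
  weight(U=1) = 2/27
Total weight = 2/9 + 2/27 = 8/27
P(U=0 | obs) = 2/9 / 8/27 = 3/4
P(U=1 | obs) = 2/27 / 8/27 = 1/4

P(U = 0 | obs) = 3/4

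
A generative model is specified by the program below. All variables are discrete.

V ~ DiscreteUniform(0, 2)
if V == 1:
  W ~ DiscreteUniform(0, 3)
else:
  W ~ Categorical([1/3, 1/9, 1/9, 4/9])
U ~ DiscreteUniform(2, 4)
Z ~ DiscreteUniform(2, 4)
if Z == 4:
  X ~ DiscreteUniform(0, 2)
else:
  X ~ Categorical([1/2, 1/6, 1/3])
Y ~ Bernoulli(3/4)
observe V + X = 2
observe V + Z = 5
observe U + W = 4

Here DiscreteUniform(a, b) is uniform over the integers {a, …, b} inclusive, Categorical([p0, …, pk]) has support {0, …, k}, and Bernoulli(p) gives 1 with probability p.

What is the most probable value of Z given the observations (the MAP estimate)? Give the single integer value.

argmax_v P(Z = v | obs) = 3

Enumerate traces; 12 have nonzero weight after conditioning:
  (V=1, W=0, U=4, Z=4, X=1, Y=0) weight 1/1296
  (V=1, W=0, U=4, Z=4, X=1, Y=1) weight 1/432
  (V=1, W=1, U=3, Z=4, X=1, Y=0) weight 1/1296
  (V=1, W=1, U=3, Z=4, X=1, Y=1) weight 1/432
  (V=1, W=2, U=2, Z=4, X=1, Y=0) weight 1/1296
  (V=1, W=2, U=2, Z=4, X=1, Y=1) weight 1/432
  (V=2, W=0, U=4, Z=3, X=0, Y=0) weight 1/648
  (V=2, W=0, U=4, Z=3, X=0, Y=1) weight 1/216
  … 4 more
Group by Z:
  weight(Z=3) = 5/486
  weight(Z=4) = 1/108
Total weight = 5/486 + 1/108 = 19/972
P(Z=3 | obs) = 5/486 / 19/972 = 10/19
P(Z=4 | obs) = 1/108 / 19/972 = 9/19
argmax = 3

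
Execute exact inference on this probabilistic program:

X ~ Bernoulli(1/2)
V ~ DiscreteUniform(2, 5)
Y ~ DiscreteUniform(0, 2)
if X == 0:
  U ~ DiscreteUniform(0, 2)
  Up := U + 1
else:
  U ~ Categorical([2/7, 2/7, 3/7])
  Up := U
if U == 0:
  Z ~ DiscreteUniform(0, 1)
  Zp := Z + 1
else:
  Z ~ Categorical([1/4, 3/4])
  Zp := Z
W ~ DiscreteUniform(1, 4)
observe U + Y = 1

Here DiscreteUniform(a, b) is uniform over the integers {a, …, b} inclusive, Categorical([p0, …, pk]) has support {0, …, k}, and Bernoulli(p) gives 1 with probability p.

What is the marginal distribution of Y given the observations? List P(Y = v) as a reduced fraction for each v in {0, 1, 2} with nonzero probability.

Enumerate traces; 128 have nonzero weight after conditioning:
  (X=0, V=2, Y=0, U=1, Z=0, W=1) weight 1/1152
  (X=0, V=2, Y=0, U=1, Z=0, W=2) weight 1/1152
  (X=0, V=2, Y=0, U=1, Z=0, W=3) weight 1/1152
  (X=0, V=2, Y=0, U=1, Z=0, W=4) weight 1/1152
  (X=0, V=2, Y=0, U=1, Z=1, W=1) weight 1/384
  (X=0, V=2, Y=0, U=1, Z=1, W=2) weight 1/384
  (X=0, V=2, Y=0, U=1, Z=1, W=3) weight 1/384
  (X=0, V=2, Y=0, U=1, Z=1, W=4) weight 1/384
  (X=0, V=2, Y=1, U=0, Z=0, W=1) weight 1/576
  … 119 more
Group by Y:
  weight(Y=0) = 13/126
  weight(Y=1) = 13/126
Total weight = 13/126 + 13/126 = 13/63
P(Y=0 | obs) = 13/126 / 13/63 = 1/2
P(Y=1 | obs) = 13/126 / 13/63 = 1/2

P(Y=0) = 1/2, P(Y=1) = 1/2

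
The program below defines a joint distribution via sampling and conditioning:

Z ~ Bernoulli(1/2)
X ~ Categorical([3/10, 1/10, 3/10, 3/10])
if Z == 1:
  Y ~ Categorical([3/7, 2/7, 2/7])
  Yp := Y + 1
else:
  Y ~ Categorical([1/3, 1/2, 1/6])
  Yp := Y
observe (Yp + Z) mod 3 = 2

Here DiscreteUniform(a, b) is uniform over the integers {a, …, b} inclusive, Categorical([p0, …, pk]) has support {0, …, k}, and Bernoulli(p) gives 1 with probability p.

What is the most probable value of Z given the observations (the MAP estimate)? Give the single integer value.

argmax_v P(Z = v | obs) = 1

Enumerate traces; 8 have nonzero weight after conditioning:
  (Z=0, X=0, Y=2) weight 1/40
  (Z=0, X=1, Y=2) weight 1/120
  (Z=0, X=2, Y=2) weight 1/40
  (Z=0, X=3, Y=2) weight 1/40
  (Z=1, X=0, Y=0) weight 9/140
  (Z=1, X=1, Y=0) weight 3/140
  (Z=1, X=2, Y=0) weight 9/140
  (Z=1, X=3, Y=0) weight 9/140
Group by Z:
  weight(Z=0) = 1/12
  weight(Z=1) = 3/14
Total weight = 1/12 + 3/14 = 25/84
P(Z=0 | obs) = 1/12 / 25/84 = 7/25
P(Z=1 | obs) = 3/14 / 25/84 = 18/25
argmax = 1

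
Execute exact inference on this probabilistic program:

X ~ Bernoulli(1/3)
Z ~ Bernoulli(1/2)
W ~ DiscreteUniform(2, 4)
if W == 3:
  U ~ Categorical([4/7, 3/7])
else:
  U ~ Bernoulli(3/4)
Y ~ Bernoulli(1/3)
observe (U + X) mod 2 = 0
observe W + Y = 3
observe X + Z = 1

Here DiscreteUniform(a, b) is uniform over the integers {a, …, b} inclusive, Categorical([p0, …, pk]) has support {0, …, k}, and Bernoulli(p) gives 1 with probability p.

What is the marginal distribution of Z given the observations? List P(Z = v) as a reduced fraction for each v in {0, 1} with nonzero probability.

P(Z=0) = 15/41, P(Z=1) = 26/41

Enumerate traces; 4 have nonzero weight after conditioning:
  (X=0, Z=1, W=2, U=0, Y=1) weight 1/108
  (X=0, Z=1, W=3, U=0, Y=0) weight 8/189
  (X=1, Z=0, W=2, U=1, Y=1) weight 1/72
  (X=1, Z=0, W=3, U=1, Y=0) weight 1/63
Group by Z:
  weight(Z=0) = 5/168
  weight(Z=1) = 13/252
Total weight = 5/168 + 13/252 = 41/504
P(Z=0 | obs) = 5/168 / 41/504 = 15/41
P(Z=1 | obs) = 13/252 / 41/504 = 26/41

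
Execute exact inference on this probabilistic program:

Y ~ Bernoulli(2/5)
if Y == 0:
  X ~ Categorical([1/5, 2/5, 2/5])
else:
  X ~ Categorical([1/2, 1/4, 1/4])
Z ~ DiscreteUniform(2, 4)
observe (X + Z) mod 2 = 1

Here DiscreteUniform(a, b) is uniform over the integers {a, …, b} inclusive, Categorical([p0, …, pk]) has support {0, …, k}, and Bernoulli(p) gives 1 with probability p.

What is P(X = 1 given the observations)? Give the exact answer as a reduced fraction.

Enumerate traces; 8 have nonzero weight after conditioning:
  (Y=0, X=0, Z=3) weight 1/25
  (Y=0, X=1, Z=2) weight 2/25
  (Y=0, X=1, Z=4) weight 2/25
  (Y=0, X=2, Z=3) weight 2/25
  (Y=1, X=0, Z=3) weight 1/15
  (Y=1, X=1, Z=2) weight 1/30
  (Y=1, X=1, Z=4) weight 1/30
  (Y=1, X=2, Z=3) weight 1/30
Group by X:
  weight(X=0) = 8/75
  weight(X=1) = 17/75
  weight(X=2) = 17/150
Total weight = 8/75 + 17/75 + 17/150 = 67/150
P(X=0 | obs) = 8/75 / 67/150 = 16/67
P(X=1 | obs) = 17/75 / 67/150 = 34/67
P(X=2 | obs) = 17/150 / 67/150 = 17/67

P(X = 1 | obs) = 34/67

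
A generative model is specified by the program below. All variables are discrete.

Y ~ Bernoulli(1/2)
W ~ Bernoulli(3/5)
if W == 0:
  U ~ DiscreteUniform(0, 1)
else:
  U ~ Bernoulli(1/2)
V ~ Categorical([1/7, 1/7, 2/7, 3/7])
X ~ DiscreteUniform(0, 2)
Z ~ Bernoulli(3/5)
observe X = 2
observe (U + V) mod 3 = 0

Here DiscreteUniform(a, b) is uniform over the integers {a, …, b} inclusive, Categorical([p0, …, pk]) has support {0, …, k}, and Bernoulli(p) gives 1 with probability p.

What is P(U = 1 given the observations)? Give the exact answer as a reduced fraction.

P(U = 1 | obs) = 1/3

Enumerate traces; 24 have nonzero weight after conditioning:
  (Y=0, W=0, U=0, V=0, X=2, Z=0) weight 1/525
  (Y=0, W=0, U=0, V=0, X=2, Z=1) weight 1/350
  (Y=0, W=0, U=0, V=3, X=2, Z=0) weight 1/175
  (Y=0, W=0, U=0, V=3, X=2, Z=1) weight 3/350
  (Y=0, W=0, U=1, V=2, X=2, Z=0) weight 2/525
  (Y=0, W=0, U=1, V=2, X=2, Z=1) weight 1/175
  (Y=0, W=1, U=0, V=0, X=2, Z=0) weight 1/350
  (Y=0, W=1, U=0, V=0, X=2, Z=1) weight 3/700
  … 16 more
Group by U:
  weight(U=0) = 2/21
  weight(U=1) = 1/21
Total weight = 2/21 + 1/21 = 1/7
P(U=0 | obs) = 2/21 / 1/7 = 2/3
P(U=1 | obs) = 1/21 / 1/7 = 1/3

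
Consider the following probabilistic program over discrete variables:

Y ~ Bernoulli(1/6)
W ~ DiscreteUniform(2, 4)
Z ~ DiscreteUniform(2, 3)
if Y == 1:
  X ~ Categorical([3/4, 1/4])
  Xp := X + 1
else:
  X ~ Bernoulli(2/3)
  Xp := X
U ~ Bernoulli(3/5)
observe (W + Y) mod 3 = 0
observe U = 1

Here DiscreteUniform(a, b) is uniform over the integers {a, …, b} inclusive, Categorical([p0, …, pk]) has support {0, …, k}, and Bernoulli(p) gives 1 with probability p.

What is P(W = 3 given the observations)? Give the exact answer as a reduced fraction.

Enumerate traces; 8 have nonzero weight after conditioning:
  (Y=0, W=3, Z=2, X=0, U=1) weight 1/36
  (Y=0, W=3, Z=2, X=1, U=1) weight 1/18
  (Y=0, W=3, Z=3, X=0, U=1) weight 1/36
  (Y=0, W=3, Z=3, X=1, U=1) weight 1/18
  (Y=1, W=2, Z=2, X=0, U=1) weight 1/80
  (Y=1, W=2, Z=2, X=1, U=1) weight 1/240
  (Y=1, W=2, Z=3, X=0, U=1) weight 1/80
  (Y=1, W=2, Z=3, X=1, U=1) weight 1/240
Group by W:
  weight(W=2) = 1/30
  weight(W=3) = 1/6
Total weight = 1/30 + 1/6 = 1/5
P(W=2 | obs) = 1/30 / 1/5 = 1/6
P(W=3 | obs) = 1/6 / 1/5 = 5/6

P(W = 3 | obs) = 5/6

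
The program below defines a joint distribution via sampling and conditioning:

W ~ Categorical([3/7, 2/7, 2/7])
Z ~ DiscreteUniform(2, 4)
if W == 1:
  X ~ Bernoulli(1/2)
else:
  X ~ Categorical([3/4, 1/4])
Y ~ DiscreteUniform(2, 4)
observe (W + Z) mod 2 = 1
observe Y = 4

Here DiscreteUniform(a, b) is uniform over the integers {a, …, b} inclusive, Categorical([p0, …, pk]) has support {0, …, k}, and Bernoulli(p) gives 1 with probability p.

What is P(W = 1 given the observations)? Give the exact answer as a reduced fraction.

P(W = 1 | obs) = 4/9

Enumerate traces; 8 have nonzero weight after conditioning:
  (W=0, Z=3, X=0, Y=4) weight 1/28
  (W=0, Z=3, X=1, Y=4) weight 1/84
  (W=1, Z=2, X=0, Y=4) weight 1/63
  (W=1, Z=2, X=1, Y=4) weight 1/63
  (W=1, Z=4, X=0, Y=4) weight 1/63
  (W=1, Z=4, X=1, Y=4) weight 1/63
  (W=2, Z=3, X=0, Y=4) weight 1/42
  (W=2, Z=3, X=1, Y=4) weight 1/126
Group by W:
  weight(W=0) = 1/21
  weight(W=1) = 4/63
  weight(W=2) = 2/63
Total weight = 1/21 + 4/63 + 2/63 = 1/7
P(W=0 | obs) = 1/21 / 1/7 = 1/3
P(W=1 | obs) = 4/63 / 1/7 = 4/9
P(W=2 | obs) = 2/63 / 1/7 = 2/9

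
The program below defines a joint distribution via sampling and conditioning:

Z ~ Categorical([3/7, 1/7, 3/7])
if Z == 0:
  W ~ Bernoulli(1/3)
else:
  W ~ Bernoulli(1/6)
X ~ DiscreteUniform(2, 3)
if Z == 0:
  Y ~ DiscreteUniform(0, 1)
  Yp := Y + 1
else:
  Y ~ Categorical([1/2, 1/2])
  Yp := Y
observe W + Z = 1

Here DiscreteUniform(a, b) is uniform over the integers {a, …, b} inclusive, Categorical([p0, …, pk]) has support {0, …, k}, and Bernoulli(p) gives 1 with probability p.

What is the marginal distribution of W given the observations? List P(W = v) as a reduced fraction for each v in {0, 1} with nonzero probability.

P(W=0) = 5/11, P(W=1) = 6/11

Enumerate traces; 8 have nonzero weight after conditioning:
  (Z=0, W=1, X=2, Y=0) weight 1/28
  (Z=0, W=1, X=2, Y=1) weight 1/28
  (Z=0, W=1, X=3, Y=0) weight 1/28
  (Z=0, W=1, X=3, Y=1) weight 1/28
  (Z=1, W=0, X=2, Y=0) weight 5/168
  (Z=1, W=0, X=2, Y=1) weight 5/168
  (Z=1, W=0, X=3, Y=0) weight 5/168
  (Z=1, W=0, X=3, Y=1) weight 5/168
Group by W:
  weight(W=0) = 5/42
  weight(W=1) = 1/7
Total weight = 5/42 + 1/7 = 11/42
P(W=0 | obs) = 5/42 / 11/42 = 5/11
P(W=1 | obs) = 1/7 / 11/42 = 6/11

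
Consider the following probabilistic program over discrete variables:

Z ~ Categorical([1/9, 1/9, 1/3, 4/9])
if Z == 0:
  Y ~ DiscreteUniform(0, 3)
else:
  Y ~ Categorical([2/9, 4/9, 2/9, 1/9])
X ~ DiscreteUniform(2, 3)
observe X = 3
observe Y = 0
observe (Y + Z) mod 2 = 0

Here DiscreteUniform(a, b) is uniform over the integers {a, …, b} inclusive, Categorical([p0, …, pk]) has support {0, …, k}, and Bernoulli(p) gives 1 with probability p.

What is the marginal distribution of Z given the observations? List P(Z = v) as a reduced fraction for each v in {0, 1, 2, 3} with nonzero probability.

P(Z=0) = 3/11, P(Z=2) = 8/11

Enumerate traces; 2 have nonzero weight after conditioning:
  (Z=0, Y=0, X=3) weight 1/72
  (Z=2, Y=0, X=3) weight 1/27
Group by Z:
  weight(Z=0) = 1/72
  weight(Z=2) = 1/27
Total weight = 1/72 + 1/27 = 11/216
P(Z=0 | obs) = 1/72 / 11/216 = 3/11
P(Z=2 | obs) = 1/27 / 11/216 = 8/11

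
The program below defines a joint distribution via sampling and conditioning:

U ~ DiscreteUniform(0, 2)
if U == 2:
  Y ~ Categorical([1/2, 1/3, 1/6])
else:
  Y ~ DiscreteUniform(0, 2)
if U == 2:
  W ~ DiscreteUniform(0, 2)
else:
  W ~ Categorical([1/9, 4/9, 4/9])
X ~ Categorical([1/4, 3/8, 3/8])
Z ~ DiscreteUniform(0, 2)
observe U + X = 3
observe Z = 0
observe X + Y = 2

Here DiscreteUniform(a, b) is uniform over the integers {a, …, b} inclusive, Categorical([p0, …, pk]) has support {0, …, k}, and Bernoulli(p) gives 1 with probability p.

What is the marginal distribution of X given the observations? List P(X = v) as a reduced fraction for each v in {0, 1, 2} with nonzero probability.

P(X=1) = 1/2, P(X=2) = 1/2

Enumerate traces; 6 have nonzero weight after conditioning:
  (U=1, Y=0, W=0, X=2, Z=0) weight 1/648
  (U=1, Y=0, W=1, X=2, Z=0) weight 1/162
  (U=1, Y=0, W=2, X=2, Z=0) weight 1/162
  (U=2, Y=1, W=0, X=1, Z=0) weight 1/216
  (U=2, Y=1, W=1, X=1, Z=0) weight 1/216
  (U=2, Y=1, W=2, X=1, Z=0) weight 1/216
Group by X:
  weight(X=1) = 1/72
  weight(X=2) = 1/72
Total weight = 1/72 + 1/72 = 1/36
P(X=1 | obs) = 1/72 / 1/36 = 1/2
P(X=2 | obs) = 1/72 / 1/36 = 1/2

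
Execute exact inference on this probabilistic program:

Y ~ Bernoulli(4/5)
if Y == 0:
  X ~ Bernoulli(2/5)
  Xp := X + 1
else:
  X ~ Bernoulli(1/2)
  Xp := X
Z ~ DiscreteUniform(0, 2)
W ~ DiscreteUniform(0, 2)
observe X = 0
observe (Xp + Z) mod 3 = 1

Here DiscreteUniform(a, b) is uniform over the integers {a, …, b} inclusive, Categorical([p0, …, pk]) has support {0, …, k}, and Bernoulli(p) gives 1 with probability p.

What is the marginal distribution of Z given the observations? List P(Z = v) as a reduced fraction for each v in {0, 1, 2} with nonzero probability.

P(Z=0) = 3/13, P(Z=1) = 10/13

Enumerate traces; 6 have nonzero weight after conditioning:
  (Y=0, X=0, Z=0, W=0) weight 1/75
  (Y=0, X=0, Z=0, W=1) weight 1/75
  (Y=0, X=0, Z=0, W=2) weight 1/75
  (Y=1, X=0, Z=1, W=0) weight 2/45
  (Y=1, X=0, Z=1, W=1) weight 2/45
  (Y=1, X=0, Z=1, W=2) weight 2/45
Group by Z:
  weight(Z=0) = 1/25
  weight(Z=1) = 2/15
Total weight = 1/25 + 2/15 = 13/75
P(Z=0 | obs) = 1/25 / 13/75 = 3/13
P(Z=1 | obs) = 2/15 / 13/75 = 10/13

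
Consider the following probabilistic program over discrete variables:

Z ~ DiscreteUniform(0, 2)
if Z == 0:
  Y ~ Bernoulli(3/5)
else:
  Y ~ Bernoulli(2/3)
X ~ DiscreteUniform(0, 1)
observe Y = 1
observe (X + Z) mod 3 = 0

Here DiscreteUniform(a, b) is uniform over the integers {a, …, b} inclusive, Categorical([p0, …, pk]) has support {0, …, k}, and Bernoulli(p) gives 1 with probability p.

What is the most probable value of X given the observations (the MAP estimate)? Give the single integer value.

argmax_v P(X = v | obs) = 1

Enumerate traces; 2 have nonzero weight after conditioning:
  (Z=0, Y=1, X=0) weight 1/10
  (Z=2, Y=1, X=1) weight 1/9
Group by X:
  weight(X=0) = 1/10
  weight(X=1) = 1/9
Total weight = 1/10 + 1/9 = 19/90
P(X=0 | obs) = 1/10 / 19/90 = 9/19
P(X=1 | obs) = 1/9 / 19/90 = 10/19
argmax = 1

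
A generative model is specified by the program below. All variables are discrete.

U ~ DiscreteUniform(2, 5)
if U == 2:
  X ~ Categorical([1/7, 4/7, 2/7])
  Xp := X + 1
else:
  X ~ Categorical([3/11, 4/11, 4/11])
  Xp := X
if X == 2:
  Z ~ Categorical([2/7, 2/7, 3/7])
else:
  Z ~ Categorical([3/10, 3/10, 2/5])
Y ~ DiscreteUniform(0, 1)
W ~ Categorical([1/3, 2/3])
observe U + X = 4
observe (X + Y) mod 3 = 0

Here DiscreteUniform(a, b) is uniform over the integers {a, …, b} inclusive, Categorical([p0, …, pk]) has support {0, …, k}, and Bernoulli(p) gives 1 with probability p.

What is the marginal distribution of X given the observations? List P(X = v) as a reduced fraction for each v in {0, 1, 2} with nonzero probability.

Enumerate traces; 12 have nonzero weight after conditioning:
  (U=2, X=2, Z=0, Y=1, W=0) weight 1/294
  (U=2, X=2, Z=0, Y=1, W=1) weight 1/147
  (U=2, X=2, Z=1, Y=1, W=0) weight 1/294
  (U=2, X=2, Z=1, Y=1, W=1) weight 1/147
  (U=2, X=2, Z=2, Y=1, W=0) weight 1/196
  (U=2, X=2, Z=2, Y=1, W=1) weight 1/98
  (U=4, X=0, Z=0, Y=0, W=0) weight 3/880
  (U=4, X=0, Z=0, Y=0, W=1) weight 3/440
  … 4 more
Group by X:
  weight(X=0) = 3/88
  weight(X=2) = 1/28
Total weight = 3/88 + 1/28 = 43/616
P(X=0 | obs) = 3/88 / 43/616 = 21/43
P(X=2 | obs) = 1/28 / 43/616 = 22/43

P(X=0) = 21/43, P(X=2) = 22/43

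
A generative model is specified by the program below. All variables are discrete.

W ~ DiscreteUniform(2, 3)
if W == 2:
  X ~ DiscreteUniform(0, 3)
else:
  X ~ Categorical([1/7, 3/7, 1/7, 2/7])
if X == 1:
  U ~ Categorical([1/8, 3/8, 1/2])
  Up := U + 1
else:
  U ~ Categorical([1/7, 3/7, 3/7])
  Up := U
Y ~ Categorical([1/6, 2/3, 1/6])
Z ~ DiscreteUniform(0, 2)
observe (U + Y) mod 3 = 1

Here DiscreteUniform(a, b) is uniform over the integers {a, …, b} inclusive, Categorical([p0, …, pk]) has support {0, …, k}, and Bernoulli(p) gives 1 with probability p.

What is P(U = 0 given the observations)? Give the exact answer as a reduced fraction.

Enumerate traces; 72 have nonzero weight after conditioning:
  (W=2, X=0, U=0, Y=1, Z=0) weight 1/252
  (W=2, X=0, U=0, Y=1, Z=1) weight 1/252
  (W=2, X=0, U=0, Y=1, Z=2) weight 1/252
  (W=2, X=0, U=1, Y=0, Z=0) weight 1/336
  (W=2, X=0, U=1, Y=0, Z=1) weight 1/336
  (W=2, X=0, U=1, Y=0, Z=2) weight 1/336
  (W=2, X=0, U=2, Y=2, Z=0) weight 1/336
  (W=2, X=0, U=2, Y=2, Z=1) weight 1/336
  … 64 more
Group by U:
  weight(U=0) = 143/1568
  weight(U=1) = 429/6272
  weight(U=2) = 355/4704
Total weight = 143/1568 + 429/6272 + 355/4704 = 4423/18816
P(U=0 | obs) = 143/1568 / 4423/18816 = 1716/4423
P(U=1 | obs) = 429/6272 / 4423/18816 = 1287/4423
P(U=2 | obs) = 355/4704 / 4423/18816 = 1420/4423

P(U = 0 | obs) = 1716/4423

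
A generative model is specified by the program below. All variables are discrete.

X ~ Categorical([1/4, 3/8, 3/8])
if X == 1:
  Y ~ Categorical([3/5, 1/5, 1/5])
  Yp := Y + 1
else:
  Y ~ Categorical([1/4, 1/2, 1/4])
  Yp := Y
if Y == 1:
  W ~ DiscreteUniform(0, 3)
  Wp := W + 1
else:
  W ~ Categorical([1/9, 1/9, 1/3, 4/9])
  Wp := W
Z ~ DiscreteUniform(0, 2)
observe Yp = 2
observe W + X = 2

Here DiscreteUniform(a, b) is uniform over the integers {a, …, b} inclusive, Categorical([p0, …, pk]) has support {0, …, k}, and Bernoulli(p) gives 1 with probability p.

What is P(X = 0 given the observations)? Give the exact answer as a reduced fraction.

Enumerate traces; 9 have nonzero weight after conditioning:
  (X=0, Y=2, W=2, Z=0) weight 1/144
  (X=0, Y=2, W=2, Z=1) weight 1/144
  (X=0, Y=2, W=2, Z=2) weight 1/144
  (X=1, Y=1, W=1, Z=0) weight 1/160
  (X=1, Y=1, W=1, Z=1) weight 1/160
  (X=1, Y=1, W=1, Z=2) weight 1/160
  (X=2, Y=2, W=0, Z=0) weight 1/288
  (X=2, Y=2, W=0, Z=1) weight 1/288
  … 1 more
Group by X:
  weight(X=0) = 1/48
  weight(X=1) = 3/160
  weight(X=2) = 1/96
Total weight = 1/48 + 3/160 + 1/96 = 1/20
P(X=0 | obs) = 1/48 / 1/20 = 5/12
P(X=1 | obs) = 3/160 / 1/20 = 3/8
P(X=2 | obs) = 1/96 / 1/20 = 5/24

P(X = 0 | obs) = 5/12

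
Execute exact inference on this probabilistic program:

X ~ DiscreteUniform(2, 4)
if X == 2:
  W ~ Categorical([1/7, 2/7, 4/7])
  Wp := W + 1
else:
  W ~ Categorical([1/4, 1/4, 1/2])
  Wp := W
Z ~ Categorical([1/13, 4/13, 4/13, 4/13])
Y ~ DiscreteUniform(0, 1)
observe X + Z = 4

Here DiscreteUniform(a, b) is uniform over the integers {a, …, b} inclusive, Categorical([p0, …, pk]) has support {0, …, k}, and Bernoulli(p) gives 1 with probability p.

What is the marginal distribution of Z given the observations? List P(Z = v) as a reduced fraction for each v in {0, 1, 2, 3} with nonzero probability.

Enumerate traces; 18 have nonzero weight after conditioning:
  (X=2, W=0, Z=2, Y=0) weight 2/273
  (X=2, W=0, Z=2, Y=1) weight 2/273
  (X=2, W=1, Z=2, Y=0) weight 4/273
  (X=2, W=1, Z=2, Y=1) weight 4/273
  (X=2, W=2, Z=2, Y=0) weight 8/273
  (X=2, W=2, Z=2, Y=1) weight 8/273
  (X=3, W=0, Z=1, Y=0) weight 1/78
  (X=3, W=0, Z=1, Y=1) weight 1/78
  (X=4, W=0, Z=0, Y=0) weight 1/312
  … 9 more
Group by Z:
  weight(Z=0) = 1/39
  weight(Z=1) = 4/39
  weight(Z=2) = 4/39
Total weight = 1/39 + 4/39 + 4/39 = 3/13
P(Z=0 | obs) = 1/39 / 3/13 = 1/9
P(Z=1 | obs) = 4/39 / 3/13 = 4/9
P(Z=2 | obs) = 4/39 / 3/13 = 4/9

P(Z=0) = 1/9, P(Z=1) = 4/9, P(Z=2) = 4/9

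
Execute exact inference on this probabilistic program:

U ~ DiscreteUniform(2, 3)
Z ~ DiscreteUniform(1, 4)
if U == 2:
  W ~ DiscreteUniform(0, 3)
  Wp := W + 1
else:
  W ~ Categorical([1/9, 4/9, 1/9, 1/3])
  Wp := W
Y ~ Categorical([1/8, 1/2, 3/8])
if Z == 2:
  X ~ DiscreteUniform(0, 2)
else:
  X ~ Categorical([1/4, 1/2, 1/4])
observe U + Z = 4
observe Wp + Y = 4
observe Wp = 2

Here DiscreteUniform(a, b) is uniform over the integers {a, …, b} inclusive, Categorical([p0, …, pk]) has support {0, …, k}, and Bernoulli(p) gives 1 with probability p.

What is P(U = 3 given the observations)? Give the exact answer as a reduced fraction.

Enumerate traces; 6 have nonzero weight after conditioning:
  (U=2, Z=2, W=1, Y=2, X=0) weight 1/256
  (U=2, Z=2, W=1, Y=2, X=1) weight 1/256
  (U=2, Z=2, W=1, Y=2, X=2) weight 1/256
  (U=3, Z=1, W=2, Y=2, X=0) weight 1/768
  (U=3, Z=1, W=2, Y=2, X=1) weight 1/384
  (U=3, Z=1, W=2, Y=2, X=2) weight 1/768
Group by U:
  weight(U=2) = 3/256
  weight(U=3) = 1/192
Total weight = 3/256 + 1/192 = 13/768
P(U=2 | obs) = 3/256 / 13/768 = 9/13
P(U=3 | obs) = 1/192 / 13/768 = 4/13

P(U = 3 | obs) = 4/13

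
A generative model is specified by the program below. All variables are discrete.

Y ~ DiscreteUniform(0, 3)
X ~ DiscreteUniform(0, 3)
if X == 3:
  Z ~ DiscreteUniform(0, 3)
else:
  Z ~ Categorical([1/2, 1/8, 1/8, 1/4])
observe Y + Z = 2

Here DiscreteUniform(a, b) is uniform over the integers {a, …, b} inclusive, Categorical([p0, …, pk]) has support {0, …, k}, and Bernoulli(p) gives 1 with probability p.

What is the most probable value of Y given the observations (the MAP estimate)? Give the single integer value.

Enumerate traces; 12 have nonzero weight after conditioning:
  (Y=0, X=0, Z=2) weight 1/128
  (Y=0, X=1, Z=2) weight 1/128
  (Y=0, X=2, Z=2) weight 1/128
  (Y=0, X=3, Z=2) weight 1/64
  (Y=1, X=0, Z=1) weight 1/128
  (Y=1, X=1, Z=1) weight 1/128
  (Y=1, X=2, Z=1) weight 1/128
  (Y=1, X=3, Z=1) weight 1/64
  (Y=2, X=0, Z=0) weight 1/32
  … 3 more
Group by Y:
  weight(Y=0) = 5/128
  weight(Y=1) = 5/128
  weight(Y=2) = 7/64
Total weight = 5/128 + 5/128 + 7/64 = 3/16
P(Y=0 | obs) = 5/128 / 3/16 = 5/24
P(Y=1 | obs) = 5/128 / 3/16 = 5/24
P(Y=2 | obs) = 7/64 / 3/16 = 7/12
argmax = 2

argmax_v P(Y = v | obs) = 2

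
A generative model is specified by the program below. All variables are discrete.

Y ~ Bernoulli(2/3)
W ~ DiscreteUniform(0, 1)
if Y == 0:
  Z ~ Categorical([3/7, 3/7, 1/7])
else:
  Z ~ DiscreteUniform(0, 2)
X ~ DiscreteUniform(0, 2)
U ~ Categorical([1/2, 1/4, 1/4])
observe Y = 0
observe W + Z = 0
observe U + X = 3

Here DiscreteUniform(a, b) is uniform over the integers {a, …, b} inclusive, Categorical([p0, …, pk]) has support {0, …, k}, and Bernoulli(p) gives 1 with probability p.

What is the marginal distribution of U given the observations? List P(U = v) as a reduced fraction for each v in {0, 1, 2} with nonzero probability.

P(U=1) = 1/2, P(U=2) = 1/2

Enumerate traces; 2 have nonzero weight after conditioning:
  (Y=0, W=0, Z=0, X=1, U=2) weight 1/168
  (Y=0, W=0, Z=0, X=2, U=1) weight 1/168
Group by U:
  weight(U=1) = 1/168
  weight(U=2) = 1/168
Total weight = 1/168 + 1/168 = 1/84
P(U=1 | obs) = 1/168 / 1/84 = 1/2
P(U=2 | obs) = 1/168 / 1/84 = 1/2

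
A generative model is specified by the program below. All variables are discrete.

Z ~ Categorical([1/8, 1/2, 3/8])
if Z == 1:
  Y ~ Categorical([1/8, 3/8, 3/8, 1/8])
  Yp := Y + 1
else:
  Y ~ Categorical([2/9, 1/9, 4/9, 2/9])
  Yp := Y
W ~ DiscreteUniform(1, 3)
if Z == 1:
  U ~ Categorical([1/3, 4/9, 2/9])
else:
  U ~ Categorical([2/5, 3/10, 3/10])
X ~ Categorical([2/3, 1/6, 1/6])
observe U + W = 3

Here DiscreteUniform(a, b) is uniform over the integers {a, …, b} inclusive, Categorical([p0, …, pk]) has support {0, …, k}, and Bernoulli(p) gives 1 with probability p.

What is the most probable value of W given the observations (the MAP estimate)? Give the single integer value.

Enumerate traces; 108 have nonzero weight after conditioning:
  (Z=0, Y=0, W=1, U=2, X=0) weight 1/540
  (Z=0, Y=0, W=1, U=2, X=1) weight 1/2160
  (Z=0, Y=0, W=1, U=2, X=2) weight 1/2160
  (Z=0, Y=0, W=2, U=1, X=0) weight 1/540
  (Z=0, Y=0, W=2, U=1, X=1) weight 1/2160
  (Z=0, Y=0, W=2, U=1, X=2) weight 1/2160
  (Z=0, Y=0, W=3, U=0, X=0) weight 1/405
  (Z=0, Y=0, W=3, U=0, X=1) weight 1/1620
  … 100 more
Group by W:
  weight(W=1) = 47/540
  weight(W=2) = 67/540
  weight(W=3) = 11/90
Total weight = 47/540 + 67/540 + 11/90 = 1/3
P(W=1 | obs) = 47/540 / 1/3 = 47/180
P(W=2 | obs) = 67/540 / 1/3 = 67/180
P(W=3 | obs) = 11/90 / 1/3 = 11/30
argmax = 2

argmax_v P(W = v | obs) = 2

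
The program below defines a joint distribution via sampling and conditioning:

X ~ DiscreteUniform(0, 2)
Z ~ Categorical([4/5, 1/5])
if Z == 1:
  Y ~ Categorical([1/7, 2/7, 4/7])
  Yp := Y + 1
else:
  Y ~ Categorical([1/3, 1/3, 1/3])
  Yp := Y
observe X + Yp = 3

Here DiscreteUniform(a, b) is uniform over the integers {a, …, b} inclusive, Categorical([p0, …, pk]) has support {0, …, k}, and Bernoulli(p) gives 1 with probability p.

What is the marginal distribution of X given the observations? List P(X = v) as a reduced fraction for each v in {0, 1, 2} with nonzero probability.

Enumerate traces; 5 have nonzero weight after conditioning:
  (X=0, Z=1, Y=2) weight 4/105
  (X=1, Z=0, Y=2) weight 4/45
  (X=1, Z=1, Y=1) weight 2/105
  (X=2, Z=0, Y=1) weight 4/45
  (X=2, Z=1, Y=0) weight 1/105
Group by X:
  weight(X=0) = 4/105
  weight(X=1) = 34/315
  weight(X=2) = 31/315
Total weight = 4/105 + 34/315 + 31/315 = 11/45
P(X=0 | obs) = 4/105 / 11/45 = 12/77
P(X=1 | obs) = 34/315 / 11/45 = 34/77
P(X=2 | obs) = 31/315 / 11/45 = 31/77

P(X=0) = 12/77, P(X=1) = 34/77, P(X=2) = 31/77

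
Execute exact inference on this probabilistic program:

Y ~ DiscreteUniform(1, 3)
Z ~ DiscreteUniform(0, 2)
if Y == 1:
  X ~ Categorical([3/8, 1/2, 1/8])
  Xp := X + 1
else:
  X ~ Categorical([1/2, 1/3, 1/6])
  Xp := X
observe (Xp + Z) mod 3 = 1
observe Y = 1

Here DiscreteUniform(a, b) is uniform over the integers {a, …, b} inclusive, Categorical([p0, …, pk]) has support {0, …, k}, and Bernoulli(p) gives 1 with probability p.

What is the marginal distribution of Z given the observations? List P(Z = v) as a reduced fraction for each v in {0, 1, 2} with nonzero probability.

P(Z=0) = 3/8, P(Z=1) = 1/8, P(Z=2) = 1/2

Enumerate traces; 3 have nonzero weight after conditioning:
  (Y=1, Z=0, X=0) weight 1/24
  (Y=1, Z=1, X=2) weight 1/72
  (Y=1, Z=2, X=1) weight 1/18
Group by Z:
  weight(Z=0) = 1/24
  weight(Z=1) = 1/72
  weight(Z=2) = 1/18
Total weight = 1/24 + 1/72 + 1/18 = 1/9
P(Z=0 | obs) = 1/24 / 1/9 = 3/8
P(Z=1 | obs) = 1/72 / 1/9 = 1/8
P(Z=2 | obs) = 1/18 / 1/9 = 1/2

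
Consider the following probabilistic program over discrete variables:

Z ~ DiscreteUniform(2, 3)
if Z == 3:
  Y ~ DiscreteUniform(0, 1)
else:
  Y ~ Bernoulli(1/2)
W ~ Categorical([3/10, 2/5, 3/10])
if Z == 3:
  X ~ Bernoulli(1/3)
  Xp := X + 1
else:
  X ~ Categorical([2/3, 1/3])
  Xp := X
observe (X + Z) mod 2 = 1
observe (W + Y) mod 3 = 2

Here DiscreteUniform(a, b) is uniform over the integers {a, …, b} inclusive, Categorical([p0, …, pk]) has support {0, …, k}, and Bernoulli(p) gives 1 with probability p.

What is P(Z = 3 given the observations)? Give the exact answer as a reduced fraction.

P(Z = 3 | obs) = 2/3

Enumerate traces; 4 have nonzero weight after conditioning:
  (Z=2, Y=0, W=2, X=1) weight 1/40
  (Z=2, Y=1, W=1, X=1) weight 1/30
  (Z=3, Y=0, W=2, X=0) weight 1/20
  (Z=3, Y=1, W=1, X=0) weight 1/15
Group by Z:
  weight(Z=2) = 7/120
  weight(Z=3) = 7/60
Total weight = 7/120 + 7/60 = 7/40
P(Z=2 | obs) = 7/120 / 7/40 = 1/3
P(Z=3 | obs) = 7/60 / 7/40 = 2/3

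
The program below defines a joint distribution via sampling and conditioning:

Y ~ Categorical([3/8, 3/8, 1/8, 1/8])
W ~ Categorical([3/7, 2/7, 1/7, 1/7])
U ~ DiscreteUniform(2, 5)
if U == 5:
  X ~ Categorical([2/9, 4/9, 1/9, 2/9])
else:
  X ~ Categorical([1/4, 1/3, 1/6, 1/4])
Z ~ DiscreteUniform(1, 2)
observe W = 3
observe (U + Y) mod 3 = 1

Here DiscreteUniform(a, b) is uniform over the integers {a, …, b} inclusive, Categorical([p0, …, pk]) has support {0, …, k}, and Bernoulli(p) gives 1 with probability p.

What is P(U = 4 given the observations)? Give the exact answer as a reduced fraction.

P(U = 4 | obs) = 4/9

Enumerate traces; 40 have nonzero weight after conditioning:
  (Y=0, W=3, U=4, X=0, Z=1) weight 3/1792
  (Y=0, W=3, U=4, X=0, Z=2) weight 3/1792
  (Y=0, W=3, U=4, X=1, Z=1) weight 1/448
  (Y=0, W=3, U=4, X=1, Z=2) weight 1/448
  (Y=0, W=3, U=4, X=2, Z=1) weight 1/896
  (Y=0, W=3, U=4, X=2, Z=2) weight 1/896
  (Y=0, W=3, U=4, X=3, Z=1) weight 3/1792
  (Y=0, W=3, U=4, X=3, Z=2) weight 3/1792
  (Y=1, W=3, U=3, X=0, Z=1) weight 3/1792
  (Y=2, W=3, U=2, X=0, Z=1) weight 1/1792
  … 30 more
Group by U:
  weight(U=2) = 1/224
  weight(U=3) = 3/224
  weight(U=4) = 1/56
  weight(U=5) = 1/224
Total weight = 1/224 + 3/224 + 1/56 + 1/224 = 9/224
P(U=2 | obs) = 1/224 / 9/224 = 1/9
P(U=3 | obs) = 3/224 / 9/224 = 1/3
P(U=4 | obs) = 1/56 / 9/224 = 4/9
P(U=5 | obs) = 1/224 / 9/224 = 1/9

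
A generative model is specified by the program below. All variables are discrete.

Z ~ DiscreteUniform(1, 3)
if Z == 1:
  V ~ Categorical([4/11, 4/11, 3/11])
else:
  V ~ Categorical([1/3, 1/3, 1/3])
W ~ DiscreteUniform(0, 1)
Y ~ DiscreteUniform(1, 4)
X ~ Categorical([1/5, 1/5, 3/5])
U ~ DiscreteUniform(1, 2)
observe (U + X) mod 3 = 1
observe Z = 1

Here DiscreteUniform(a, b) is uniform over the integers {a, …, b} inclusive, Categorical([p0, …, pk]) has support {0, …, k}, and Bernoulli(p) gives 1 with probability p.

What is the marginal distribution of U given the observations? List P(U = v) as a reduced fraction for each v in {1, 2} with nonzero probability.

Enumerate traces; 48 have nonzero weight after conditioning:
  (Z=1, V=0, W=0, Y=1, X=0, U=1) weight 1/660
  (Z=1, V=0, W=0, Y=1, X=2, U=2) weight 1/220
  (Z=1, V=0, W=0, Y=2, X=0, U=1) weight 1/660
  (Z=1, V=0, W=0, Y=2, X=2, U=2) weight 1/220
  (Z=1, V=0, W=0, Y=3, X=0, U=1) weight 1/660
  (Z=1, V=0, W=0, Y=3, X=2, U=2) weight 1/220
  (Z=1, V=0, W=0, Y=4, X=0, U=1) weight 1/660
  (Z=1, V=0, W=0, Y=4, X=2, U=2) weight 1/220
  … 40 more
Group by U:
  weight(U=1) = 1/30
  weight(U=2) = 1/10
Total weight = 1/30 + 1/10 = 2/15
P(U=1 | obs) = 1/30 / 2/15 = 1/4
P(U=2 | obs) = 1/10 / 2/15 = 3/4

P(U=1) = 1/4, P(U=2) = 3/4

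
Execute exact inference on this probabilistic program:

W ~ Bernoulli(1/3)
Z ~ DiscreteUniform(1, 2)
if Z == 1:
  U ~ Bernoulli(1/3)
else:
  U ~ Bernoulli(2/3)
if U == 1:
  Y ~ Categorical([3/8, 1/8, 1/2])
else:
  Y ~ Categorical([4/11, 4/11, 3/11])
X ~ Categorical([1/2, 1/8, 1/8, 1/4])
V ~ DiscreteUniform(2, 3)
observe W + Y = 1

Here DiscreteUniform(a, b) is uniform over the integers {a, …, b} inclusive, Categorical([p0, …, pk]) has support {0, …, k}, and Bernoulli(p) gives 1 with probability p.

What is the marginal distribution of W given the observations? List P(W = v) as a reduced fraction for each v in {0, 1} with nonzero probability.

P(W=0) = 86/151, P(W=1) = 65/151

Enumerate traces; 64 have nonzero weight after conditioning:
  (W=0, Z=1, U=0, Y=1, X=0, V=2) weight 2/99
  (W=0, Z=1, U=0, Y=1, X=0, V=3) weight 2/99
  (W=0, Z=1, U=0, Y=1, X=1, V=2) weight 1/198
  (W=0, Z=1, U=0, Y=1, X=1, V=3) weight 1/198
  (W=0, Z=1, U=0, Y=1, X=2, V=2) weight 1/198
  (W=0, Z=1, U=0, Y=1, X=2, V=3) weight 1/198
  (W=0, Z=1, U=0, Y=1, X=3, V=2) weight 1/99
  (W=0, Z=1, U=0, Y=1, X=3, V=3) weight 1/99
  (W=1, Z=1, U=0, Y=0, X=0, V=2) weight 1/99
  … 55 more
Group by W:
  weight(W=0) = 43/264
  weight(W=1) = 65/528
Total weight = 43/264 + 65/528 = 151/528
P(W=0 | obs) = 43/264 / 151/528 = 86/151
P(W=1 | obs) = 65/528 / 151/528 = 65/151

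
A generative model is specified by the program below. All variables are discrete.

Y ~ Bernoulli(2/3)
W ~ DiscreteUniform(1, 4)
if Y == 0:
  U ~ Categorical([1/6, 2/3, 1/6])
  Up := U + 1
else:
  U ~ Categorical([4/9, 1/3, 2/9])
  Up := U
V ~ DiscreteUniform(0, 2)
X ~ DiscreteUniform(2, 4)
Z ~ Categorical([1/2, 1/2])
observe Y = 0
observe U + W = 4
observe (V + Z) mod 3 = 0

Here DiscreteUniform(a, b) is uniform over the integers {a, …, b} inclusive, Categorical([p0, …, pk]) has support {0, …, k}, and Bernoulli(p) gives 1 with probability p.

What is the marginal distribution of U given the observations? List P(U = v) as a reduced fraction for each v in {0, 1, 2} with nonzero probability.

P(U=0) = 1/6, P(U=1) = 2/3, P(U=2) = 1/6

Enumerate traces; 18 have nonzero weight after conditioning:
  (Y=0, W=2, U=2, V=0, X=2, Z=0) weight 1/1296
  (Y=0, W=2, U=2, V=0, X=3, Z=0) weight 1/1296
  (Y=0, W=2, U=2, V=0, X=4, Z=0) weight 1/1296
  (Y=0, W=2, U=2, V=2, X=2, Z=1) weight 1/1296
  (Y=0, W=2, U=2, V=2, X=3, Z=1) weight 1/1296
  (Y=0, W=2, U=2, V=2, X=4, Z=1) weight 1/1296
  (Y=0, W=3, U=1, V=0, X=2, Z=0) weight 1/324
  (Y=0, W=3, U=1, V=0, X=3, Z=0) weight 1/324
  (Y=0, W=4, U=0, V=0, X=2, Z=0) weight 1/1296
  … 9 more
Group by U:
  weight(U=0) = 1/216
  weight(U=1) = 1/54
  weight(U=2) = 1/216
Total weight = 1/216 + 1/54 + 1/216 = 1/36
P(U=0 | obs) = 1/216 / 1/36 = 1/6
P(U=1 | obs) = 1/54 / 1/36 = 2/3
P(U=2 | obs) = 1/216 / 1/36 = 1/6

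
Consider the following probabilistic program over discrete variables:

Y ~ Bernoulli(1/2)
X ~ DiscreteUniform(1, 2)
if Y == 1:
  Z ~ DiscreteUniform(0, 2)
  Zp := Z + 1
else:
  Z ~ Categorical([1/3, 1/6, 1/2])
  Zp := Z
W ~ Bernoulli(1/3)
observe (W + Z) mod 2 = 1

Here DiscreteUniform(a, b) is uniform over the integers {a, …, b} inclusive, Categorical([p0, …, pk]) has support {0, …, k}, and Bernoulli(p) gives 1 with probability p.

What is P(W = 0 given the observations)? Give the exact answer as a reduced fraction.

Enumerate traces; 12 have nonzero weight after conditioning:
  (Y=0, X=1, Z=0, W=1) weight 1/36
  (Y=0, X=1, Z=1, W=0) weight 1/36
  (Y=0, X=1, Z=2, W=1) weight 1/24
  (Y=0, X=2, Z=0, W=1) weight 1/36
  (Y=0, X=2, Z=1, W=0) weight 1/36
  (Y=0, X=2, Z=2, W=1) weight 1/24
  (Y=1, X=1, Z=0, W=1) weight 1/36
  (Y=1, X=1, Z=1, W=0) weight 1/18
  … 4 more
Group by W:
  weight(W=0) = 1/6
  weight(W=1) = 1/4
Total weight = 1/6 + 1/4 = 5/12
P(W=0 | obs) = 1/6 / 5/12 = 2/5
P(W=1 | obs) = 1/4 / 5/12 = 3/5

P(W = 0 | obs) = 2/5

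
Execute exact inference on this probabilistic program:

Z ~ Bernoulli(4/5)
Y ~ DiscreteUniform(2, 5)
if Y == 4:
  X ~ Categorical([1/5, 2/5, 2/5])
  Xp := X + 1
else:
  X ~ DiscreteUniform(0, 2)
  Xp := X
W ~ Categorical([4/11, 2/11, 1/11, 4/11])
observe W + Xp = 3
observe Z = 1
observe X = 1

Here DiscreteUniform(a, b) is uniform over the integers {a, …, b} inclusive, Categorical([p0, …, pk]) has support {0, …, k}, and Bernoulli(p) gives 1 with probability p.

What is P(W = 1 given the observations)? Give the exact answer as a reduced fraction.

Enumerate traces; 4 have nonzero weight after conditioning:
  (Z=1, Y=2, X=1, W=2) weight 1/165
  (Z=1, Y=3, X=1, W=2) weight 1/165
  (Z=1, Y=4, X=1, W=1) weight 4/275
  (Z=1, Y=5, X=1, W=2) weight 1/165
Group by W:
  weight(W=1) = 4/275
  weight(W=2) = 1/55
Total weight = 4/275 + 1/55 = 9/275
P(W=1 | obs) = 4/275 / 9/275 = 4/9
P(W=2 | obs) = 1/55 / 9/275 = 5/9

P(W = 1 | obs) = 4/9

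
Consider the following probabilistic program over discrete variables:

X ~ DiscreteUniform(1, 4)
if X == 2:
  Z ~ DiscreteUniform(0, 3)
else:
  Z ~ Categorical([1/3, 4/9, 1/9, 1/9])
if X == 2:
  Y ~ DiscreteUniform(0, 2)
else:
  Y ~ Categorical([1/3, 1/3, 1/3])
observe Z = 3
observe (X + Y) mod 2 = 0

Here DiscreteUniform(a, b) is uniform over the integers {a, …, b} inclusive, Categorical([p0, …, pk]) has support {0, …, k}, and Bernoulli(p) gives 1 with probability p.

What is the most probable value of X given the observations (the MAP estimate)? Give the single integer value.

Enumerate traces; 6 have nonzero weight after conditioning:
  (X=1, Z=3, Y=1) weight 1/108
  (X=2, Z=3, Y=0) weight 1/48
  (X=2, Z=3, Y=2) weight 1/48
  (X=3, Z=3, Y=1) weight 1/108
  (X=4, Z=3, Y=0) weight 1/108
  (X=4, Z=3, Y=2) weight 1/108
Group by X:
  weight(X=1) = 1/108
  weight(X=2) = 1/24
  weight(X=3) = 1/108
  weight(X=4) = 1/54
Total weight = 1/108 + 1/24 + 1/108 + 1/54 = 17/216
P(X=1 | obs) = 1/108 / 17/216 = 2/17
P(X=2 | obs) = 1/24 / 17/216 = 9/17
P(X=3 | obs) = 1/108 / 17/216 = 2/17
P(X=4 | obs) = 1/54 / 17/216 = 4/17
argmax = 2

argmax_v P(X = v | obs) = 2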